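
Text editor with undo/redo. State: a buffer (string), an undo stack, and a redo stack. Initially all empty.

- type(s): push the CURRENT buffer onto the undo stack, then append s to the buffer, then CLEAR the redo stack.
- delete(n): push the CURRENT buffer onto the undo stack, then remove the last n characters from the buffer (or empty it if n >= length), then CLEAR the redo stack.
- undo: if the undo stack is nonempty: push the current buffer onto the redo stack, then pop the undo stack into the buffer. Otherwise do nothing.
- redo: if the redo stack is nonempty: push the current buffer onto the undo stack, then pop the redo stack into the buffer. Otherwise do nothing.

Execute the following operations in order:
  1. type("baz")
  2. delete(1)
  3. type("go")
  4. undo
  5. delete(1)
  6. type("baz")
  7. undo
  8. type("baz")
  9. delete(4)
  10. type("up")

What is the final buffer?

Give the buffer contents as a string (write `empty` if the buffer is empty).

After op 1 (type): buf='baz' undo_depth=1 redo_depth=0
After op 2 (delete): buf='ba' undo_depth=2 redo_depth=0
After op 3 (type): buf='bago' undo_depth=3 redo_depth=0
After op 4 (undo): buf='ba' undo_depth=2 redo_depth=1
After op 5 (delete): buf='b' undo_depth=3 redo_depth=0
After op 6 (type): buf='bbaz' undo_depth=4 redo_depth=0
After op 7 (undo): buf='b' undo_depth=3 redo_depth=1
After op 8 (type): buf='bbaz' undo_depth=4 redo_depth=0
After op 9 (delete): buf='(empty)' undo_depth=5 redo_depth=0
After op 10 (type): buf='up' undo_depth=6 redo_depth=0

Answer: up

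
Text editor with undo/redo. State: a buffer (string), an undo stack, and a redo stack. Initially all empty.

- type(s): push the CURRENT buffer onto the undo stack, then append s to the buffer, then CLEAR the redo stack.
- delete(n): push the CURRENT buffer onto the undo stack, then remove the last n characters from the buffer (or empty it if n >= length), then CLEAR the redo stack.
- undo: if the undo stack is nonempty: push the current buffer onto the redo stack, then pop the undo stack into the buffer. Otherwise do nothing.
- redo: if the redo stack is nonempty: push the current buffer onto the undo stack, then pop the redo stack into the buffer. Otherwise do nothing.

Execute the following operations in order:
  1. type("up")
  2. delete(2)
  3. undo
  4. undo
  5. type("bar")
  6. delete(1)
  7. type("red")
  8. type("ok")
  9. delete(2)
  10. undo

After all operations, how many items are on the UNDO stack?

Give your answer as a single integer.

Answer: 4

Derivation:
After op 1 (type): buf='up' undo_depth=1 redo_depth=0
After op 2 (delete): buf='(empty)' undo_depth=2 redo_depth=0
After op 3 (undo): buf='up' undo_depth=1 redo_depth=1
After op 4 (undo): buf='(empty)' undo_depth=0 redo_depth=2
After op 5 (type): buf='bar' undo_depth=1 redo_depth=0
After op 6 (delete): buf='ba' undo_depth=2 redo_depth=0
After op 7 (type): buf='bared' undo_depth=3 redo_depth=0
After op 8 (type): buf='baredok' undo_depth=4 redo_depth=0
After op 9 (delete): buf='bared' undo_depth=5 redo_depth=0
After op 10 (undo): buf='baredok' undo_depth=4 redo_depth=1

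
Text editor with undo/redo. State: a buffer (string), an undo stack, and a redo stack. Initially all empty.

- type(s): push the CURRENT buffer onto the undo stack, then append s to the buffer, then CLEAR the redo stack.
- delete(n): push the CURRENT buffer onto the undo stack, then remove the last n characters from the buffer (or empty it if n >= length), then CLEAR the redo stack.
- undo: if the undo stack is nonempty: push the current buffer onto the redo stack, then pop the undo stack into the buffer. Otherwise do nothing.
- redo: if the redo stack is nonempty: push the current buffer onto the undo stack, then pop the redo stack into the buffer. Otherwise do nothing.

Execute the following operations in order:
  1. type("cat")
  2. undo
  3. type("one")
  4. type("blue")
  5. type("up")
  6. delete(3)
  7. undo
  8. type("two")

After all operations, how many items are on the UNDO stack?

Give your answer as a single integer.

After op 1 (type): buf='cat' undo_depth=1 redo_depth=0
After op 2 (undo): buf='(empty)' undo_depth=0 redo_depth=1
After op 3 (type): buf='one' undo_depth=1 redo_depth=0
After op 4 (type): buf='oneblue' undo_depth=2 redo_depth=0
After op 5 (type): buf='oneblueup' undo_depth=3 redo_depth=0
After op 6 (delete): buf='oneblu' undo_depth=4 redo_depth=0
After op 7 (undo): buf='oneblueup' undo_depth=3 redo_depth=1
After op 8 (type): buf='oneblueuptwo' undo_depth=4 redo_depth=0

Answer: 4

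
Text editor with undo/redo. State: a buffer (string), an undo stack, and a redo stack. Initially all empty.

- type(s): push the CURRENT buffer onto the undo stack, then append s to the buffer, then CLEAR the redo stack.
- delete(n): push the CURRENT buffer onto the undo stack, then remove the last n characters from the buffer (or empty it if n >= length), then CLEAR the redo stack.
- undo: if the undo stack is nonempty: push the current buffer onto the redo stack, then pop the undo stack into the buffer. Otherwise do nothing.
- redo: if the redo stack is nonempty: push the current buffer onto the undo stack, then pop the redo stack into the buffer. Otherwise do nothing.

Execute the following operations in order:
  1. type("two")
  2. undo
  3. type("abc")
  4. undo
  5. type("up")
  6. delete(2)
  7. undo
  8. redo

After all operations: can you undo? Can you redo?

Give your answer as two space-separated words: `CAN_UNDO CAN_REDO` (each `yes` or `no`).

After op 1 (type): buf='two' undo_depth=1 redo_depth=0
After op 2 (undo): buf='(empty)' undo_depth=0 redo_depth=1
After op 3 (type): buf='abc' undo_depth=1 redo_depth=0
After op 4 (undo): buf='(empty)' undo_depth=0 redo_depth=1
After op 5 (type): buf='up' undo_depth=1 redo_depth=0
After op 6 (delete): buf='(empty)' undo_depth=2 redo_depth=0
After op 7 (undo): buf='up' undo_depth=1 redo_depth=1
After op 8 (redo): buf='(empty)' undo_depth=2 redo_depth=0

Answer: yes no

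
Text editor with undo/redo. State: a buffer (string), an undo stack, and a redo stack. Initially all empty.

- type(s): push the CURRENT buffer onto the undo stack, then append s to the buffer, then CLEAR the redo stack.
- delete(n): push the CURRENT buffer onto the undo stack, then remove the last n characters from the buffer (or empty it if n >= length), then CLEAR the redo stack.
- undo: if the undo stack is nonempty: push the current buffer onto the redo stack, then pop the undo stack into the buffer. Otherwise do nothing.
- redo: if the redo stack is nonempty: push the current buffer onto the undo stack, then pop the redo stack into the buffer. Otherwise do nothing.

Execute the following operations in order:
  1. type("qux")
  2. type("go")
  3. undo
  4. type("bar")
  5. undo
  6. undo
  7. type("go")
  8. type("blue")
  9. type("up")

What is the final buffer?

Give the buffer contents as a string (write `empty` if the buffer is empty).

Answer: goblueup

Derivation:
After op 1 (type): buf='qux' undo_depth=1 redo_depth=0
After op 2 (type): buf='quxgo' undo_depth=2 redo_depth=0
After op 3 (undo): buf='qux' undo_depth=1 redo_depth=1
After op 4 (type): buf='quxbar' undo_depth=2 redo_depth=0
After op 5 (undo): buf='qux' undo_depth=1 redo_depth=1
After op 6 (undo): buf='(empty)' undo_depth=0 redo_depth=2
After op 7 (type): buf='go' undo_depth=1 redo_depth=0
After op 8 (type): buf='goblue' undo_depth=2 redo_depth=0
After op 9 (type): buf='goblueup' undo_depth=3 redo_depth=0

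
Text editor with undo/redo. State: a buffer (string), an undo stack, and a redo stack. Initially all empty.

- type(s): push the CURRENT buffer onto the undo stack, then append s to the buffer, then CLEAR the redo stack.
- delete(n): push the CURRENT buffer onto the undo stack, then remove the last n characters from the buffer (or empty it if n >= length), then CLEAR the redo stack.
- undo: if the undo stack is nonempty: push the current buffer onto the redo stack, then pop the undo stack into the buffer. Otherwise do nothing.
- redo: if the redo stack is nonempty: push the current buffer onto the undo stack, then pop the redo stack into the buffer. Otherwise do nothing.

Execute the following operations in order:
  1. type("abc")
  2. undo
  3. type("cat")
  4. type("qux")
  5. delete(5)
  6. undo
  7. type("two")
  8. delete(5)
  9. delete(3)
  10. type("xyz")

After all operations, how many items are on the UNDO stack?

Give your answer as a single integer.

After op 1 (type): buf='abc' undo_depth=1 redo_depth=0
After op 2 (undo): buf='(empty)' undo_depth=0 redo_depth=1
After op 3 (type): buf='cat' undo_depth=1 redo_depth=0
After op 4 (type): buf='catqux' undo_depth=2 redo_depth=0
After op 5 (delete): buf='c' undo_depth=3 redo_depth=0
After op 6 (undo): buf='catqux' undo_depth=2 redo_depth=1
After op 7 (type): buf='catquxtwo' undo_depth=3 redo_depth=0
After op 8 (delete): buf='catq' undo_depth=4 redo_depth=0
After op 9 (delete): buf='c' undo_depth=5 redo_depth=0
After op 10 (type): buf='cxyz' undo_depth=6 redo_depth=0

Answer: 6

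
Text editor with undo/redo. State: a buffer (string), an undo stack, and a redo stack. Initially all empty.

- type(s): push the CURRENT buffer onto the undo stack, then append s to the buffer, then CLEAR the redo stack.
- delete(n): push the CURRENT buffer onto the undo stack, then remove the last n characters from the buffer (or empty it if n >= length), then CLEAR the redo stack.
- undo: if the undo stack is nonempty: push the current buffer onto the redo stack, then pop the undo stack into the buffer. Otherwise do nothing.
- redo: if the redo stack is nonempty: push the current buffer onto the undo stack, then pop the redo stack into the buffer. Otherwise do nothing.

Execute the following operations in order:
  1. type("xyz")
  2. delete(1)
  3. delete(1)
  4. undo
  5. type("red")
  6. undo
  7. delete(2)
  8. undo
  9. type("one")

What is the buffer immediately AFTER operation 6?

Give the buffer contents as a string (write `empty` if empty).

After op 1 (type): buf='xyz' undo_depth=1 redo_depth=0
After op 2 (delete): buf='xy' undo_depth=2 redo_depth=0
After op 3 (delete): buf='x' undo_depth=3 redo_depth=0
After op 4 (undo): buf='xy' undo_depth=2 redo_depth=1
After op 5 (type): buf='xyred' undo_depth=3 redo_depth=0
After op 6 (undo): buf='xy' undo_depth=2 redo_depth=1

Answer: xy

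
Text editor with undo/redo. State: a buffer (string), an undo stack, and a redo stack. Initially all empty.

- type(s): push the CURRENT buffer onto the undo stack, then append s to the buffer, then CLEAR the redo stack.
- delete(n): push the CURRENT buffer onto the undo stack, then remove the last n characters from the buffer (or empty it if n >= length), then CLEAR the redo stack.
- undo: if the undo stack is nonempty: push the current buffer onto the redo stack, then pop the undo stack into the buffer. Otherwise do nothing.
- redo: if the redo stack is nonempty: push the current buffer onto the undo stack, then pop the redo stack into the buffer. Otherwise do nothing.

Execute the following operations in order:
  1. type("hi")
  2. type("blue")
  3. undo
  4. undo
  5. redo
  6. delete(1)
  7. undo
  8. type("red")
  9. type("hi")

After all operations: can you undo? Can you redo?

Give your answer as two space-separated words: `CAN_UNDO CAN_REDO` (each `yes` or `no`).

Answer: yes no

Derivation:
After op 1 (type): buf='hi' undo_depth=1 redo_depth=0
After op 2 (type): buf='hiblue' undo_depth=2 redo_depth=0
After op 3 (undo): buf='hi' undo_depth=1 redo_depth=1
After op 4 (undo): buf='(empty)' undo_depth=0 redo_depth=2
After op 5 (redo): buf='hi' undo_depth=1 redo_depth=1
After op 6 (delete): buf='h' undo_depth=2 redo_depth=0
After op 7 (undo): buf='hi' undo_depth=1 redo_depth=1
After op 8 (type): buf='hired' undo_depth=2 redo_depth=0
After op 9 (type): buf='hiredhi' undo_depth=3 redo_depth=0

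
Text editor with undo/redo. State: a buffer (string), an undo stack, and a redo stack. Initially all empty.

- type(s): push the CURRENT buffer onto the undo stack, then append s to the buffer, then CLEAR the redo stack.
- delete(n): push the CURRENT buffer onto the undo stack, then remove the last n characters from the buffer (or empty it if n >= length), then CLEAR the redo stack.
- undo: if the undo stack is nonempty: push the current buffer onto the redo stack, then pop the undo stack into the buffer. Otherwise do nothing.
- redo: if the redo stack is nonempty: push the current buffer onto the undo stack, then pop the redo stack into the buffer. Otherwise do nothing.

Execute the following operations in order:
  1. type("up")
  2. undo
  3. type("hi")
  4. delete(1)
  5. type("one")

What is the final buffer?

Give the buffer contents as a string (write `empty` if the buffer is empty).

After op 1 (type): buf='up' undo_depth=1 redo_depth=0
After op 2 (undo): buf='(empty)' undo_depth=0 redo_depth=1
After op 3 (type): buf='hi' undo_depth=1 redo_depth=0
After op 4 (delete): buf='h' undo_depth=2 redo_depth=0
After op 5 (type): buf='hone' undo_depth=3 redo_depth=0

Answer: hone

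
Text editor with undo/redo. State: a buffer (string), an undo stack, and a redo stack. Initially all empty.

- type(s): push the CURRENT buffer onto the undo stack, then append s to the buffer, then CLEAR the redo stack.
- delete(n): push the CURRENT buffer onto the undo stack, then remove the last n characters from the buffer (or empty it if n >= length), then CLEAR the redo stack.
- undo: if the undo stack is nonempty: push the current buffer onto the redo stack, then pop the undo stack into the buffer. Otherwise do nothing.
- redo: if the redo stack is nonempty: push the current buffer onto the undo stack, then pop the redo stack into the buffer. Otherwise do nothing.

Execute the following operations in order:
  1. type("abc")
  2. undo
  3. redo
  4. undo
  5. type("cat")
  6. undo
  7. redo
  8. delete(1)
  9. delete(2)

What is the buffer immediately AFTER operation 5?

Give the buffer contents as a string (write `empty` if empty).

After op 1 (type): buf='abc' undo_depth=1 redo_depth=0
After op 2 (undo): buf='(empty)' undo_depth=0 redo_depth=1
After op 3 (redo): buf='abc' undo_depth=1 redo_depth=0
After op 4 (undo): buf='(empty)' undo_depth=0 redo_depth=1
After op 5 (type): buf='cat' undo_depth=1 redo_depth=0

Answer: cat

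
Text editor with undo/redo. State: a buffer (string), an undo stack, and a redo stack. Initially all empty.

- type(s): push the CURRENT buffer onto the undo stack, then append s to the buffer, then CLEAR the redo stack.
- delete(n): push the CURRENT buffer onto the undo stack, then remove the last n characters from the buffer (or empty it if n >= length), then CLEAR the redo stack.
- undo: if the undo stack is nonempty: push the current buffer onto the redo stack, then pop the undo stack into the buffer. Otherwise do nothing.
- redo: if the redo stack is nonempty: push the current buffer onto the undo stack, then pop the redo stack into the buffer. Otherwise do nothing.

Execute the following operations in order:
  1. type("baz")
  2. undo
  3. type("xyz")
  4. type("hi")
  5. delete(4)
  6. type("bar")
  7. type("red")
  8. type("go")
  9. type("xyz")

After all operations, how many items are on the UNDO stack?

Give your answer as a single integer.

After op 1 (type): buf='baz' undo_depth=1 redo_depth=0
After op 2 (undo): buf='(empty)' undo_depth=0 redo_depth=1
After op 3 (type): buf='xyz' undo_depth=1 redo_depth=0
After op 4 (type): buf='xyzhi' undo_depth=2 redo_depth=0
After op 5 (delete): buf='x' undo_depth=3 redo_depth=0
After op 6 (type): buf='xbar' undo_depth=4 redo_depth=0
After op 7 (type): buf='xbarred' undo_depth=5 redo_depth=0
After op 8 (type): buf='xbarredgo' undo_depth=6 redo_depth=0
After op 9 (type): buf='xbarredgoxyz' undo_depth=7 redo_depth=0

Answer: 7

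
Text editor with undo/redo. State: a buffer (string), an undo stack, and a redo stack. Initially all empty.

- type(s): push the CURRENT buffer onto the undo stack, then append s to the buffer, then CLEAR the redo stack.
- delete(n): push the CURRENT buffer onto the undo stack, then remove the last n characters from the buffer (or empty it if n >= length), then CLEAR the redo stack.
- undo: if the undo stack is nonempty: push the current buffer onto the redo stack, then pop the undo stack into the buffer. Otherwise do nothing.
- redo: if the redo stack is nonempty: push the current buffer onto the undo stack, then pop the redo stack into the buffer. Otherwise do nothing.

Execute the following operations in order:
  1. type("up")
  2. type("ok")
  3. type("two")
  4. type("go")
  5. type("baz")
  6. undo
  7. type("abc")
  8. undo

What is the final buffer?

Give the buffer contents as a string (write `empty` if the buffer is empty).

After op 1 (type): buf='up' undo_depth=1 redo_depth=0
After op 2 (type): buf='upok' undo_depth=2 redo_depth=0
After op 3 (type): buf='upoktwo' undo_depth=3 redo_depth=0
After op 4 (type): buf='upoktwogo' undo_depth=4 redo_depth=0
After op 5 (type): buf='upoktwogobaz' undo_depth=5 redo_depth=0
After op 6 (undo): buf='upoktwogo' undo_depth=4 redo_depth=1
After op 7 (type): buf='upoktwogoabc' undo_depth=5 redo_depth=0
After op 8 (undo): buf='upoktwogo' undo_depth=4 redo_depth=1

Answer: upoktwogo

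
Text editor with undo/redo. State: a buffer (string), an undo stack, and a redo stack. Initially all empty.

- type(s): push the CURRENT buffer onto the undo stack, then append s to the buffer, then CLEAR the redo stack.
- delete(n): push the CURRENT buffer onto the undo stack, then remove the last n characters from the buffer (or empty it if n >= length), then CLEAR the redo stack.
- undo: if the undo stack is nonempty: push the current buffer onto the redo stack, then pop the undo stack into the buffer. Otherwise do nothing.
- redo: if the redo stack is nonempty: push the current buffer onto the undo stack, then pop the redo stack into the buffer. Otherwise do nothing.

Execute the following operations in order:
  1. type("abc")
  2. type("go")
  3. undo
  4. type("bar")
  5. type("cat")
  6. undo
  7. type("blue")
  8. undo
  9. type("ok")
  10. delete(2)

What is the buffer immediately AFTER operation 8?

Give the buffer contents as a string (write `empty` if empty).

Answer: abcbar

Derivation:
After op 1 (type): buf='abc' undo_depth=1 redo_depth=0
After op 2 (type): buf='abcgo' undo_depth=2 redo_depth=0
After op 3 (undo): buf='abc' undo_depth=1 redo_depth=1
After op 4 (type): buf='abcbar' undo_depth=2 redo_depth=0
After op 5 (type): buf='abcbarcat' undo_depth=3 redo_depth=0
After op 6 (undo): buf='abcbar' undo_depth=2 redo_depth=1
After op 7 (type): buf='abcbarblue' undo_depth=3 redo_depth=0
After op 8 (undo): buf='abcbar' undo_depth=2 redo_depth=1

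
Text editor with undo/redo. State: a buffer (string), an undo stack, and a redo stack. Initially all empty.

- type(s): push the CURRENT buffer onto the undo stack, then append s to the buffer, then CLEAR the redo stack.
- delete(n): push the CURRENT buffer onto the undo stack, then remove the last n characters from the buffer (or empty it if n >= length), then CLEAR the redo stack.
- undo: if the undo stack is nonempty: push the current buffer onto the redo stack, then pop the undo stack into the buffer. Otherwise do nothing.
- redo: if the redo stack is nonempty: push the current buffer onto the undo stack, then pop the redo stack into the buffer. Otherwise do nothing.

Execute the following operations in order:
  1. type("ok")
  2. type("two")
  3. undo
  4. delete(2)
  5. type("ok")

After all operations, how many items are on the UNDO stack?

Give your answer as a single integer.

Answer: 3

Derivation:
After op 1 (type): buf='ok' undo_depth=1 redo_depth=0
After op 2 (type): buf='oktwo' undo_depth=2 redo_depth=0
After op 3 (undo): buf='ok' undo_depth=1 redo_depth=1
After op 4 (delete): buf='(empty)' undo_depth=2 redo_depth=0
After op 5 (type): buf='ok' undo_depth=3 redo_depth=0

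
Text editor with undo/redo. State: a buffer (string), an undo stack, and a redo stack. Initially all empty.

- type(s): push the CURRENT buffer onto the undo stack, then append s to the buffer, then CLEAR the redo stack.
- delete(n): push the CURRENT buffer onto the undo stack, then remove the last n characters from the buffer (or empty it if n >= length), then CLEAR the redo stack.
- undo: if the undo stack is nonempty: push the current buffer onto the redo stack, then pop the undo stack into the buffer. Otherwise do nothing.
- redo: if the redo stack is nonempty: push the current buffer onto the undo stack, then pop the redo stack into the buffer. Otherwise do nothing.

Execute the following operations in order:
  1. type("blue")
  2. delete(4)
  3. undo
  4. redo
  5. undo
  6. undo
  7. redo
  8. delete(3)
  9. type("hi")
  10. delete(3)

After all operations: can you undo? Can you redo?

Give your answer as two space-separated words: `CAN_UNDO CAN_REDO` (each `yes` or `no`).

After op 1 (type): buf='blue' undo_depth=1 redo_depth=0
After op 2 (delete): buf='(empty)' undo_depth=2 redo_depth=0
After op 3 (undo): buf='blue' undo_depth=1 redo_depth=1
After op 4 (redo): buf='(empty)' undo_depth=2 redo_depth=0
After op 5 (undo): buf='blue' undo_depth=1 redo_depth=1
After op 6 (undo): buf='(empty)' undo_depth=0 redo_depth=2
After op 7 (redo): buf='blue' undo_depth=1 redo_depth=1
After op 8 (delete): buf='b' undo_depth=2 redo_depth=0
After op 9 (type): buf='bhi' undo_depth=3 redo_depth=0
After op 10 (delete): buf='(empty)' undo_depth=4 redo_depth=0

Answer: yes no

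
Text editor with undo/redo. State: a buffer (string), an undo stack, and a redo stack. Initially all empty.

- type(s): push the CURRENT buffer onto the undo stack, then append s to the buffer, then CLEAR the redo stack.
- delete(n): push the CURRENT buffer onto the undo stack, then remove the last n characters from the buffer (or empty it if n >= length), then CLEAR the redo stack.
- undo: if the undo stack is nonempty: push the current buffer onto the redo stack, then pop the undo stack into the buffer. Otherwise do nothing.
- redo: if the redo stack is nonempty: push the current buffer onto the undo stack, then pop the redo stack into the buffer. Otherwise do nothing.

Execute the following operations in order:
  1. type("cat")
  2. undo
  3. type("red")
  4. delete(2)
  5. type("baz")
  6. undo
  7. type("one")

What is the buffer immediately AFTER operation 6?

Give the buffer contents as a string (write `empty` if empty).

After op 1 (type): buf='cat' undo_depth=1 redo_depth=0
After op 2 (undo): buf='(empty)' undo_depth=0 redo_depth=1
After op 3 (type): buf='red' undo_depth=1 redo_depth=0
After op 4 (delete): buf='r' undo_depth=2 redo_depth=0
After op 5 (type): buf='rbaz' undo_depth=3 redo_depth=0
After op 6 (undo): buf='r' undo_depth=2 redo_depth=1

Answer: r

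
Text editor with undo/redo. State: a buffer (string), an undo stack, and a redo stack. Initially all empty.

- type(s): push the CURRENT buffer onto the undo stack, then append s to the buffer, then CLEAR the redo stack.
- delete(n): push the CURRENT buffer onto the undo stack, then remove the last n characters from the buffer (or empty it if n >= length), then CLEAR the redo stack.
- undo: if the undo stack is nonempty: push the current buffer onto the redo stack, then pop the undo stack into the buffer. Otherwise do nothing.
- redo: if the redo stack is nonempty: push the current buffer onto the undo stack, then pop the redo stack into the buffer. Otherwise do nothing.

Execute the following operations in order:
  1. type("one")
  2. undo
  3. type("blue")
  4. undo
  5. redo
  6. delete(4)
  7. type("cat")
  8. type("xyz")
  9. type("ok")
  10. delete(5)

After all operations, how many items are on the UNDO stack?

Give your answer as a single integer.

After op 1 (type): buf='one' undo_depth=1 redo_depth=0
After op 2 (undo): buf='(empty)' undo_depth=0 redo_depth=1
After op 3 (type): buf='blue' undo_depth=1 redo_depth=0
After op 4 (undo): buf='(empty)' undo_depth=0 redo_depth=1
After op 5 (redo): buf='blue' undo_depth=1 redo_depth=0
After op 6 (delete): buf='(empty)' undo_depth=2 redo_depth=0
After op 7 (type): buf='cat' undo_depth=3 redo_depth=0
After op 8 (type): buf='catxyz' undo_depth=4 redo_depth=0
After op 9 (type): buf='catxyzok' undo_depth=5 redo_depth=0
After op 10 (delete): buf='cat' undo_depth=6 redo_depth=0

Answer: 6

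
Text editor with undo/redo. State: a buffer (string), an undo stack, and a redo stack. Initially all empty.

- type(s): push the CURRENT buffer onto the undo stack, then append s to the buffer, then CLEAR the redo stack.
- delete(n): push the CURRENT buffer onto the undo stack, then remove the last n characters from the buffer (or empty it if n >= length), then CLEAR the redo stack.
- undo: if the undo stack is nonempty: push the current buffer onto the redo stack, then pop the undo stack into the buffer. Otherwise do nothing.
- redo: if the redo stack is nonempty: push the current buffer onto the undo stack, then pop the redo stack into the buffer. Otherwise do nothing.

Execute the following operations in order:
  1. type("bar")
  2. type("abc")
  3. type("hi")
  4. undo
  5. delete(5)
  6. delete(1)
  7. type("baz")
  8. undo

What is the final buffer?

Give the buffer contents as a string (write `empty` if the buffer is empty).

After op 1 (type): buf='bar' undo_depth=1 redo_depth=0
After op 2 (type): buf='barabc' undo_depth=2 redo_depth=0
After op 3 (type): buf='barabchi' undo_depth=3 redo_depth=0
After op 4 (undo): buf='barabc' undo_depth=2 redo_depth=1
After op 5 (delete): buf='b' undo_depth=3 redo_depth=0
After op 6 (delete): buf='(empty)' undo_depth=4 redo_depth=0
After op 7 (type): buf='baz' undo_depth=5 redo_depth=0
After op 8 (undo): buf='(empty)' undo_depth=4 redo_depth=1

Answer: empty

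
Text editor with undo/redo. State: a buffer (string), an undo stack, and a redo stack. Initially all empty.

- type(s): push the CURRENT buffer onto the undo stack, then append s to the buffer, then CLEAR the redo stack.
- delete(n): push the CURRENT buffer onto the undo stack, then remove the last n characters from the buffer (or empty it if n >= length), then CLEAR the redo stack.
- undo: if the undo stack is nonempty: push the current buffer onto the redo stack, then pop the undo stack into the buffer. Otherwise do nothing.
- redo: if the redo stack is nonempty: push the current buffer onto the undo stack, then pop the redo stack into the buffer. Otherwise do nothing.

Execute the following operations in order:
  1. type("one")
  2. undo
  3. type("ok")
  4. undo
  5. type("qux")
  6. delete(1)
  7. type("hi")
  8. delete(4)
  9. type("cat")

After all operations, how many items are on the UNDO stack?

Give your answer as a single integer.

Answer: 5

Derivation:
After op 1 (type): buf='one' undo_depth=1 redo_depth=0
After op 2 (undo): buf='(empty)' undo_depth=0 redo_depth=1
After op 3 (type): buf='ok' undo_depth=1 redo_depth=0
After op 4 (undo): buf='(empty)' undo_depth=0 redo_depth=1
After op 5 (type): buf='qux' undo_depth=1 redo_depth=0
After op 6 (delete): buf='qu' undo_depth=2 redo_depth=0
After op 7 (type): buf='quhi' undo_depth=3 redo_depth=0
After op 8 (delete): buf='(empty)' undo_depth=4 redo_depth=0
After op 9 (type): buf='cat' undo_depth=5 redo_depth=0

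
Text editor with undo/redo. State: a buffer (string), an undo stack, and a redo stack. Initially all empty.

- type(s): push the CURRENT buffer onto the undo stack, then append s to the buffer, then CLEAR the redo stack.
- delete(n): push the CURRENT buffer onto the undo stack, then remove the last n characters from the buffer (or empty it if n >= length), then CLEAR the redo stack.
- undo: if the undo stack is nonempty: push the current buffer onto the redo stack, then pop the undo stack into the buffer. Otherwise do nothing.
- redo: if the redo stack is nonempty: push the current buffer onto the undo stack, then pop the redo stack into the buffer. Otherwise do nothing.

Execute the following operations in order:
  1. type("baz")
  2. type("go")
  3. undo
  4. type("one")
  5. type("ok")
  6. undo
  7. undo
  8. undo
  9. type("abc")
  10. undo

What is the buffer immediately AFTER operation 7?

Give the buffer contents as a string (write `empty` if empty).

After op 1 (type): buf='baz' undo_depth=1 redo_depth=0
After op 2 (type): buf='bazgo' undo_depth=2 redo_depth=0
After op 3 (undo): buf='baz' undo_depth=1 redo_depth=1
After op 4 (type): buf='bazone' undo_depth=2 redo_depth=0
After op 5 (type): buf='bazoneok' undo_depth=3 redo_depth=0
After op 6 (undo): buf='bazone' undo_depth=2 redo_depth=1
After op 7 (undo): buf='baz' undo_depth=1 redo_depth=2

Answer: baz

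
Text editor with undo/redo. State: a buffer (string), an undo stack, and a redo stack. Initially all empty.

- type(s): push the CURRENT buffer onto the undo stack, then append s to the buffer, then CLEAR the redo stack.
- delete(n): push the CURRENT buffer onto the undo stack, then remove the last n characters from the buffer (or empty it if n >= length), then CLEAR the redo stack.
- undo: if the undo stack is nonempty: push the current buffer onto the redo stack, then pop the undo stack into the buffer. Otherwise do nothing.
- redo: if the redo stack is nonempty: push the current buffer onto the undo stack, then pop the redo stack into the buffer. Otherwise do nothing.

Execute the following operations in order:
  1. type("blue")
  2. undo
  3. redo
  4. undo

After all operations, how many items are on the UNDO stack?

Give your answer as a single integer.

After op 1 (type): buf='blue' undo_depth=1 redo_depth=0
After op 2 (undo): buf='(empty)' undo_depth=0 redo_depth=1
After op 3 (redo): buf='blue' undo_depth=1 redo_depth=0
After op 4 (undo): buf='(empty)' undo_depth=0 redo_depth=1

Answer: 0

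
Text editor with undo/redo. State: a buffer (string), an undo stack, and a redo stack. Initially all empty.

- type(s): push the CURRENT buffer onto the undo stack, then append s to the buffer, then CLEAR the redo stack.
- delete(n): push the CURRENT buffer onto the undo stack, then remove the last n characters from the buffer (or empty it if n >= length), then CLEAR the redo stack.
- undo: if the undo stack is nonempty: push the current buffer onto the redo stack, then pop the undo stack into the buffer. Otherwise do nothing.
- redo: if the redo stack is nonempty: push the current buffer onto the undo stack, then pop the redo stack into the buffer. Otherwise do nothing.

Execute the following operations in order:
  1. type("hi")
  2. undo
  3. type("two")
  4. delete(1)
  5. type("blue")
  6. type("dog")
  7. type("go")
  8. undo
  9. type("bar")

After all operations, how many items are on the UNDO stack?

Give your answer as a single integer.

After op 1 (type): buf='hi' undo_depth=1 redo_depth=0
After op 2 (undo): buf='(empty)' undo_depth=0 redo_depth=1
After op 3 (type): buf='two' undo_depth=1 redo_depth=0
After op 4 (delete): buf='tw' undo_depth=2 redo_depth=0
After op 5 (type): buf='twblue' undo_depth=3 redo_depth=0
After op 6 (type): buf='twbluedog' undo_depth=4 redo_depth=0
After op 7 (type): buf='twbluedoggo' undo_depth=5 redo_depth=0
After op 8 (undo): buf='twbluedog' undo_depth=4 redo_depth=1
After op 9 (type): buf='twbluedogbar' undo_depth=5 redo_depth=0

Answer: 5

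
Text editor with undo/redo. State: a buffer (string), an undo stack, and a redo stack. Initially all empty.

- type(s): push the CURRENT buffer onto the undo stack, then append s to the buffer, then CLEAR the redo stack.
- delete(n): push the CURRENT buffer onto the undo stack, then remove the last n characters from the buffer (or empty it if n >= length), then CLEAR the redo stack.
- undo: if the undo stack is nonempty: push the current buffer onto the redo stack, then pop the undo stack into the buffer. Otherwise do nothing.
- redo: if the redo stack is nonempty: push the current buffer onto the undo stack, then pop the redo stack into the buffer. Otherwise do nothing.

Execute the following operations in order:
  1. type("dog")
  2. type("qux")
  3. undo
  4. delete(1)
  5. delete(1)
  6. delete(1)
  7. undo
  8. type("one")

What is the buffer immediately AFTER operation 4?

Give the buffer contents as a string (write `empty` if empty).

After op 1 (type): buf='dog' undo_depth=1 redo_depth=0
After op 2 (type): buf='dogqux' undo_depth=2 redo_depth=0
After op 3 (undo): buf='dog' undo_depth=1 redo_depth=1
After op 4 (delete): buf='do' undo_depth=2 redo_depth=0

Answer: do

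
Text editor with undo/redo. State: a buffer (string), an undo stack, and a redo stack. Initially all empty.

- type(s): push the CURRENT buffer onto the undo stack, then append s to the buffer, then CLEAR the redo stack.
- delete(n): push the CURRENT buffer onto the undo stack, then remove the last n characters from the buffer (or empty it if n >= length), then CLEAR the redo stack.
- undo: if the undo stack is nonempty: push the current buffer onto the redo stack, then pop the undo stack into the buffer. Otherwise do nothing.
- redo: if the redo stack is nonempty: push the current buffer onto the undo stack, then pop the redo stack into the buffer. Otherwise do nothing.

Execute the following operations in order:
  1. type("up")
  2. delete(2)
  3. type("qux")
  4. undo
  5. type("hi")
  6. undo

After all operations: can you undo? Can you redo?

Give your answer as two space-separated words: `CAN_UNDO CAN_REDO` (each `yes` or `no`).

After op 1 (type): buf='up' undo_depth=1 redo_depth=0
After op 2 (delete): buf='(empty)' undo_depth=2 redo_depth=0
After op 3 (type): buf='qux' undo_depth=3 redo_depth=0
After op 4 (undo): buf='(empty)' undo_depth=2 redo_depth=1
After op 5 (type): buf='hi' undo_depth=3 redo_depth=0
After op 6 (undo): buf='(empty)' undo_depth=2 redo_depth=1

Answer: yes yes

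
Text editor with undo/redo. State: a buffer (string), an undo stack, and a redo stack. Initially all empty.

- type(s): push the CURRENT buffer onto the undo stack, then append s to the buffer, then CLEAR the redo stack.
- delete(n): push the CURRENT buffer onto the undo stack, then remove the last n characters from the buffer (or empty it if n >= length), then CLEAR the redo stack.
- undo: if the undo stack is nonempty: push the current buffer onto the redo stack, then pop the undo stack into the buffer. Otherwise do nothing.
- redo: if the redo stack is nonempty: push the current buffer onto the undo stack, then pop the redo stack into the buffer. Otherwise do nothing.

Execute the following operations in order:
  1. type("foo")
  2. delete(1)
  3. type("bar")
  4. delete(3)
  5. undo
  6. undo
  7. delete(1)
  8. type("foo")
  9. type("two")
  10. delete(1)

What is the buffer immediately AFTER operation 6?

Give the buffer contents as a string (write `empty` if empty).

After op 1 (type): buf='foo' undo_depth=1 redo_depth=0
After op 2 (delete): buf='fo' undo_depth=2 redo_depth=0
After op 3 (type): buf='fobar' undo_depth=3 redo_depth=0
After op 4 (delete): buf='fo' undo_depth=4 redo_depth=0
After op 5 (undo): buf='fobar' undo_depth=3 redo_depth=1
After op 6 (undo): buf='fo' undo_depth=2 redo_depth=2

Answer: fo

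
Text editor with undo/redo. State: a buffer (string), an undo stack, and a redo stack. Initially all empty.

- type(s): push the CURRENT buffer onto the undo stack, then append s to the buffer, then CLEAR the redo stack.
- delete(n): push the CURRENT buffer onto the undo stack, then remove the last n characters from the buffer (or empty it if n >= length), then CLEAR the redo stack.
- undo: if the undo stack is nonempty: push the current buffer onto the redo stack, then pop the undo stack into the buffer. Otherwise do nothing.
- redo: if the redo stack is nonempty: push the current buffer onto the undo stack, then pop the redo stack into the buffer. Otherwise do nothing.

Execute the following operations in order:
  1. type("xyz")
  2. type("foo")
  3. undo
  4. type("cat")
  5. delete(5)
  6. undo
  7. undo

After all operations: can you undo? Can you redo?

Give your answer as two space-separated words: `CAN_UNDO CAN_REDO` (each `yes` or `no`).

Answer: yes yes

Derivation:
After op 1 (type): buf='xyz' undo_depth=1 redo_depth=0
After op 2 (type): buf='xyzfoo' undo_depth=2 redo_depth=0
After op 3 (undo): buf='xyz' undo_depth=1 redo_depth=1
After op 4 (type): buf='xyzcat' undo_depth=2 redo_depth=0
After op 5 (delete): buf='x' undo_depth=3 redo_depth=0
After op 6 (undo): buf='xyzcat' undo_depth=2 redo_depth=1
After op 7 (undo): buf='xyz' undo_depth=1 redo_depth=2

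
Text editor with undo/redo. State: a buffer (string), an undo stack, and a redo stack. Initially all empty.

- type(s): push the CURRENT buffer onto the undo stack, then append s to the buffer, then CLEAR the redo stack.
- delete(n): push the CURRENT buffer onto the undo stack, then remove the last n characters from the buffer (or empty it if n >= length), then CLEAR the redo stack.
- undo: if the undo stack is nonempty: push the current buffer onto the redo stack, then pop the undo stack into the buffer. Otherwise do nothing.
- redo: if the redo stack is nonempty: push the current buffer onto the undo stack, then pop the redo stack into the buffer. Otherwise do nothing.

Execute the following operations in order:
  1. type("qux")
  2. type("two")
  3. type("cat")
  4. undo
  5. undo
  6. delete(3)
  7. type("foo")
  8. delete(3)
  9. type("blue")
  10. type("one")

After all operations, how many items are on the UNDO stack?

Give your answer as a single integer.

After op 1 (type): buf='qux' undo_depth=1 redo_depth=0
After op 2 (type): buf='quxtwo' undo_depth=2 redo_depth=0
After op 3 (type): buf='quxtwocat' undo_depth=3 redo_depth=0
After op 4 (undo): buf='quxtwo' undo_depth=2 redo_depth=1
After op 5 (undo): buf='qux' undo_depth=1 redo_depth=2
After op 6 (delete): buf='(empty)' undo_depth=2 redo_depth=0
After op 7 (type): buf='foo' undo_depth=3 redo_depth=0
After op 8 (delete): buf='(empty)' undo_depth=4 redo_depth=0
After op 9 (type): buf='blue' undo_depth=5 redo_depth=0
After op 10 (type): buf='blueone' undo_depth=6 redo_depth=0

Answer: 6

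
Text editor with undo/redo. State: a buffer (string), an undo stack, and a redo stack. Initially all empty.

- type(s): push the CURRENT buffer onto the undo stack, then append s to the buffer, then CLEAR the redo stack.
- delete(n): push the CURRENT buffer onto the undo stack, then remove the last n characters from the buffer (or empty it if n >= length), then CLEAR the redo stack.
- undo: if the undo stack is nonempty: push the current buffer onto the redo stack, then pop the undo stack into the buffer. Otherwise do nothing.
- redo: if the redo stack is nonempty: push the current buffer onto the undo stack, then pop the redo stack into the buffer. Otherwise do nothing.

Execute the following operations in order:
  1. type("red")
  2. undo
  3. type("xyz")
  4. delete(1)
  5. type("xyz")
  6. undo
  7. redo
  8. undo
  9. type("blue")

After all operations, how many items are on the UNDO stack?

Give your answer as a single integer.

After op 1 (type): buf='red' undo_depth=1 redo_depth=0
After op 2 (undo): buf='(empty)' undo_depth=0 redo_depth=1
After op 3 (type): buf='xyz' undo_depth=1 redo_depth=0
After op 4 (delete): buf='xy' undo_depth=2 redo_depth=0
After op 5 (type): buf='xyxyz' undo_depth=3 redo_depth=0
After op 6 (undo): buf='xy' undo_depth=2 redo_depth=1
After op 7 (redo): buf='xyxyz' undo_depth=3 redo_depth=0
After op 8 (undo): buf='xy' undo_depth=2 redo_depth=1
After op 9 (type): buf='xyblue' undo_depth=3 redo_depth=0

Answer: 3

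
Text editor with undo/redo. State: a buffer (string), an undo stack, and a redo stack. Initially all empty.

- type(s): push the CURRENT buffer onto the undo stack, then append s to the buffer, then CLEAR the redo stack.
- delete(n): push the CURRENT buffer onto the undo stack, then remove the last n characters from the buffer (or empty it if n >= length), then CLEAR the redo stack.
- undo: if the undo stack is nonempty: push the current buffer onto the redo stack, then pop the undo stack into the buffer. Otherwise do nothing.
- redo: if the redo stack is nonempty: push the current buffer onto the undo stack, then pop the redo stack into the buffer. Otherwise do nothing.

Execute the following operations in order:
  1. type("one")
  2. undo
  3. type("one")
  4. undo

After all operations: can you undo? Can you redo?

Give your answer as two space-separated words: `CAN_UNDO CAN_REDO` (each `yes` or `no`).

After op 1 (type): buf='one' undo_depth=1 redo_depth=0
After op 2 (undo): buf='(empty)' undo_depth=0 redo_depth=1
After op 3 (type): buf='one' undo_depth=1 redo_depth=0
After op 4 (undo): buf='(empty)' undo_depth=0 redo_depth=1

Answer: no yes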